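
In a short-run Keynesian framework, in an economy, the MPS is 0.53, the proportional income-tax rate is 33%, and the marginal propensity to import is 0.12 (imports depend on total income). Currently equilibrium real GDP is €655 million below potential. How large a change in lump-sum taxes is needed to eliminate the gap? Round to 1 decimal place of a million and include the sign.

MPC = 1 − MPS = 1 − 0.53 = 0.47.
Spending multiplier = 1/(1 − c(1−t) + m) = 1/(1 − 0.47×0.67 + 0.12) = 1/0.8051 ≈ 1.242.
Tax multiplier = −c·k = −0.47/0.8051 ≈ −0.584. Need ΔY = +€655 million, so ΔT = ΔY/(−c·k) = −(+€655 million) × 0.8051 / 0.47 ≈ −€1,122 million.
The government should cut lump-sum taxes by €1,122 million.

−€1,122.0 million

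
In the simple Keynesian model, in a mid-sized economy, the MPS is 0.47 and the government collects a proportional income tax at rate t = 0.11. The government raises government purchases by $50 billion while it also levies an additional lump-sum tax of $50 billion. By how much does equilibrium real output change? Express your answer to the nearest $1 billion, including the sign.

MPC = 1 − MPS = 1 − 0.47 = 0.53.
Expenditure multiplier = 1/(1 − c(1−t)) = 1/(1 − 0.53×0.89) = 1/0.5283 ≈ 1.893.
ΔG contributes k·ΔG = (+$50 billion) / 0.5283 ≈ +$94.6 billion.
ΔT of +$50 billion changes first-round spending by −c·ΔT = −$26.5 billion, contributing k·(−c·ΔT) = (−$26.5 billion) / 0.5283 ≈ −$50.2 billion.
Net ΔY = k(ΔG − c·ΔT) = (+$23.5 billion) / 0.5283 ≈ +$44 billion.

+$44 billion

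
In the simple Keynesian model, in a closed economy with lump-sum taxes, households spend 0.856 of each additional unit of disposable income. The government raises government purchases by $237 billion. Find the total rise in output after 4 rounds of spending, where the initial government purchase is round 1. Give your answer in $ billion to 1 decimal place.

$762.2 billion

Round 1 adds ΔG = $237 billion; each later round is MPC = 0.856 times the previous.
After 4 rounds: 237 + 202.872 + 173.658432 + 148.651617792 = ΔG·(1 − c^4)/(1 − c) = 237 × (1 − 0.536902045696)/0.144 ≈ $762.2 billion.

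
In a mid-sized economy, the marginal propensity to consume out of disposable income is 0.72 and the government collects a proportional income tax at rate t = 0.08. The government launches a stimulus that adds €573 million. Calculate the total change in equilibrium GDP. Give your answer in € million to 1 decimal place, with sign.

+€1,697.3 million

Government-spending multiplier = 1/(1 − c(1−t)) = 1/(1 − 0.72×0.92) = 1/0.3376 ≈ 2.962.
ΔY = k × ΔG = (+€573 million) / 0.3376 ≈ +€1,697.3 million.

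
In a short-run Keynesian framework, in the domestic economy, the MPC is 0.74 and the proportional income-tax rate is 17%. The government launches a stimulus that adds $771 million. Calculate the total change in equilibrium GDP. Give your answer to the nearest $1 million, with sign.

+$1,998 million

Spending multiplier = 1/(1 − c(1−t)) = 1/(1 − 0.74×0.83) = 1/0.3858 ≈ 2.592.
ΔY = k × ΔG = (+$771 million) / 0.3858 ≈ +$1,998 million.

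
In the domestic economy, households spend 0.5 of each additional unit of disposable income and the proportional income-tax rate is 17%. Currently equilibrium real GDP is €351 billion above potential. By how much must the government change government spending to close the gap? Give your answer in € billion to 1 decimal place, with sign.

−€205.3 billion

Spending multiplier = 1/(1 − c(1−t)) = 1/(1 − 0.5×0.83) = 1/0.585 ≈ 1.709.
Need ΔY = −€351 billion, so ΔG = ΔY/k = (−€351 billion) × 0.585 ≈ −€205.3 billion.
The government should cut government spending by €205.3 billion.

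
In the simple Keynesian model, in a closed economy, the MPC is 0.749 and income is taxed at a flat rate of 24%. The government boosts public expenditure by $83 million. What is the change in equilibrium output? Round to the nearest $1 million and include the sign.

+$193 million

Spending multiplier = 1/(1 − c(1−t)) = 1/(1 − 0.749×0.76) = 1/0.43076 ≈ 2.321.
ΔY = k × ΔG = (+$83 million) / 0.43076 ≈ +$193 million.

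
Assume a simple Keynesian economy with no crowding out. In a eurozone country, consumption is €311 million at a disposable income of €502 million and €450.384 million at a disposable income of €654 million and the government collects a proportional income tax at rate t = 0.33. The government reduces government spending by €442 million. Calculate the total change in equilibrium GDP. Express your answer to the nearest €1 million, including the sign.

MPC = ΔC/ΔYd = (450.384 − 311)/(654 − 502) = 139.384/152 = 0.917.
Government-spending multiplier = 1/(1 − c(1−t)) = 1/(1 − 0.917×0.67) = 1/0.38561 ≈ 2.593.
ΔY = k × ΔG = (−€442 million) / 0.38561 ≈ −€1,146 million.

−€1,146 million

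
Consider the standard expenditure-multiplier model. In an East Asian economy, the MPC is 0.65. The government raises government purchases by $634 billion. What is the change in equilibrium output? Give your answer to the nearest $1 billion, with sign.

+$1,811 billion

Expenditure multiplier = 1/(1 − MPC) = 1/(1 − 0.65) = 1/0.35 ≈ 2.857.
ΔY = k × ΔG = (+$634 billion) / 0.35 ≈ +$1,811 billion.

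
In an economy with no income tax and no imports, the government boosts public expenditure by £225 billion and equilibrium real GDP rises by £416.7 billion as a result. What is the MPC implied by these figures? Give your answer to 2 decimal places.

0.46

Implied spending multiplier k = ΔY/ΔG = 416.7/225 = 1.852.
Since k = 1/(1 − MPC), MPC = 1 − 1/k = 1 − ΔG/ΔY = 1 − 225/416.7 ≈ 0.46.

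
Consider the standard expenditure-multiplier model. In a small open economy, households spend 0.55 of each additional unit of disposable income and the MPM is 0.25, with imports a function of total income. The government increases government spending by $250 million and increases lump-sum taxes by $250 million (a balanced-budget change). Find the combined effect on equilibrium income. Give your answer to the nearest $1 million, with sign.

+$161 million

Expenditure multiplier = 1/(1 − c + m) = 1/(1 − 0.55 + 0.25) = 1/0.7 ≈ 1.429.
ΔG contributes k·ΔG = (+$250 million) / 0.7 ≈ +$357.1 million.
ΔT of +$250 million changes first-round spending by −c·ΔT = −$137.5 million, contributing k·(−c·ΔT) = (−$137.5 million) / 0.7 ≈ −$196.4 million.
Net ΔY = k(ΔG − c·ΔT) = (+$112.5 million) / 0.7 ≈ +$161 million.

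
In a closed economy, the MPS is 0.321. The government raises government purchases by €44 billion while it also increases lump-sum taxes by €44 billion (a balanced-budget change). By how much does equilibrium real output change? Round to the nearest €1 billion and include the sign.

+€44 billion

MPC = 1 − MPS = 1 − 0.321 = 0.679.
Expenditure multiplier = 1/(1 − MPC) = 1/(1 − 0.679) = 1/0.321 ≈ 3.115.
ΔG contributes k·ΔG = (+€44 billion) / 0.321 ≈ +€137.1 billion.
ΔT of +€44 billion changes first-round spending by −c·ΔT = −€29.876 billion, contributing k·(−c·ΔT) = (−€29.876 billion) / 0.321 ≈ −€93.1 billion.
With ΔG = ΔT and no other leakages, the balanced-budget multiplier is 1, so ΔY = ΔG = +€44 billion.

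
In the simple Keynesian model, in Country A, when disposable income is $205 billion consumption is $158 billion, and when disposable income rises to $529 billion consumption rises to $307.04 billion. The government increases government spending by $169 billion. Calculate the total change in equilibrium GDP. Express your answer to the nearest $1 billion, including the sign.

+$313 billion

MPC = ΔC/ΔYd = (307.04 − 158)/(529 − 205) = 149.04/324 = 0.46.
Expenditure multiplier = 1/(1 − MPC) = 1/(1 − 0.46) = 1/0.54 ≈ 1.852.
ΔY = k × ΔG = (+$169 billion) / 0.54 ≈ +$313 billion.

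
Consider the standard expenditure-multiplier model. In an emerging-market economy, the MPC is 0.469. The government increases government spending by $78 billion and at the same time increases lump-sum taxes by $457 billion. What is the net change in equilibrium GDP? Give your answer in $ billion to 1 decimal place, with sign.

−$256.7 billion

Expenditure multiplier = 1/(1 − MPC) = 1/(1 − 0.469) = 1/0.531 ≈ 1.883.
ΔG contributes k·ΔG = (+$78 billion) / 0.531 ≈ +$146.9 billion.
ΔT of +$457 billion changes first-round spending by −c·ΔT = −$214.333 billion, contributing k·(−c·ΔT) = (−$214.333 billion) / 0.531 ≈ −$403.6 billion.
Net ΔY = k(ΔG − c·ΔT) = (−$136.333 billion) / 0.531 ≈ −$256.7 billion.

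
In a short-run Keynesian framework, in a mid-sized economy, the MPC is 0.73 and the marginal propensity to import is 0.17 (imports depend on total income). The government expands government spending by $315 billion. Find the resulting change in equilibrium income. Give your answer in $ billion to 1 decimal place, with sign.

+$715.9 billion

Expenditure multiplier = 1/(1 − c + m) = 1/(1 − 0.73 + 0.17) = 1/0.44 ≈ 2.273.
ΔY = k × ΔG = (+$315 billion) / 0.44 ≈ +$715.9 billion.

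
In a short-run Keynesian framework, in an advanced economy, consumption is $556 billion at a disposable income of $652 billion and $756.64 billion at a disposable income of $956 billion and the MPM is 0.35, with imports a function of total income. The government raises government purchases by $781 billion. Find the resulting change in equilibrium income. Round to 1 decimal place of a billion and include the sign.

MPC = ΔC/ΔYd = (756.64 − 556)/(956 − 652) = 200.64/304 = 0.66.
Government-spending multiplier = 1/(1 − c + m) = 1/(1 − 0.66 + 0.35) = 1/0.69 ≈ 1.449.
ΔY = k × ΔG = (+$781 billion) / 0.69 ≈ +$1,131.9 billion.

+$1,131.9 billion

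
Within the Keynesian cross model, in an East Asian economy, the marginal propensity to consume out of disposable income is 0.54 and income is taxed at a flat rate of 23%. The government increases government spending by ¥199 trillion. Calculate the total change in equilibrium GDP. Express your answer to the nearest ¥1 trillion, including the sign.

+¥341 trillion

Spending multiplier = 1/(1 − c(1−t)) = 1/(1 − 0.54×0.77) = 1/0.5842 ≈ 1.712.
ΔY = k × ΔG = (+¥199 trillion) / 0.5842 ≈ +¥341 trillion.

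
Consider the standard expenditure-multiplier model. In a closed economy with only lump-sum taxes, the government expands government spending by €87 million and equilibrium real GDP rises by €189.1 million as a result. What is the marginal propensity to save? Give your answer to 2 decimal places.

0.46

Implied spending multiplier k = ΔY/ΔG = 189.1/87 ≈ 2.1736.
Since k = 1/(1 − MPC), MPC = 1 − 1/k = 1 − ΔG/ΔY = 1 − 87/189.1 ≈ 0.54.
MPS = 1 − MPC = 0.46.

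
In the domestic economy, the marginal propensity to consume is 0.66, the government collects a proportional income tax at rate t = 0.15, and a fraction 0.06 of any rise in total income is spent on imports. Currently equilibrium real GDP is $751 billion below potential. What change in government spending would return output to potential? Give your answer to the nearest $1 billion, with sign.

+$375 billion

Spending multiplier = 1/(1 − c(1−t) + m) = 1/(1 − 0.66×0.85 + 0.06) = 1/0.499 ≈ 2.004.
Need ΔY = +$751 billion, so ΔG = ΔY/k = (+$751 billion) × 0.499 ≈ +$375 billion.
The government should increase government spending by $375 billion.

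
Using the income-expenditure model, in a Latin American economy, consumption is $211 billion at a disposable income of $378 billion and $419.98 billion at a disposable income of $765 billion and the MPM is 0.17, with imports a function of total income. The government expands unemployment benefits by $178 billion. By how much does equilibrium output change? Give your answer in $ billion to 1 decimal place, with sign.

MPC = ΔC/ΔYd = (419.98 − 211)/(765 − 378) = 208.98/387 = 0.54.
The transfer change shifts disposable income by +$178 billion, so first-round consumption changes by c·ΔTR = 0.54 × (+$178 billion) = +$96.12 billion.
Expenditure multiplier = 1/(1 − c + m) = 1/(1 − 0.54 + 0.17) = 1/0.63 ≈ 1.587.
The transfer multiplier is c × k ≈ 0.857, so ΔY = k × (c·ΔTR) = (+$96.12 billion) / 0.63 ≈ +$152.6 billion.

+$152.6 billion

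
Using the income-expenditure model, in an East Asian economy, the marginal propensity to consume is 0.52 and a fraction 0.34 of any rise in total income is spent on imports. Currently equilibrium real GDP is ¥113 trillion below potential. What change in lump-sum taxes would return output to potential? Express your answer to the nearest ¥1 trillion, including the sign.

Spending multiplier = 1/(1 − c + m) = 1/(1 − 0.52 + 0.34) = 1/0.82 ≈ 1.22.
Tax multiplier = −c·k = −0.52/0.82 ≈ −0.634. Need ΔY = +¥113 trillion, so ΔT = ΔY/(−c·k) = −(+¥113 trillion) × 0.82 / 0.52 ≈ −¥178 trillion.
The government should cut lump-sum taxes by ¥178 trillion.

−¥178 trillion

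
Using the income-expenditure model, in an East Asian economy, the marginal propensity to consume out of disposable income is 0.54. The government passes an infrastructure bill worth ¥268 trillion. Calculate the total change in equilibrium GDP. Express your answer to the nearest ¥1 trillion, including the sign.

Government-spending multiplier = 1/(1 − MPC) = 1/(1 − 0.54) = 1/0.46 ≈ 2.174.
ΔY = k × ΔG = (+¥268 trillion) / 0.46 ≈ +¥583 trillion.

+¥583 trillion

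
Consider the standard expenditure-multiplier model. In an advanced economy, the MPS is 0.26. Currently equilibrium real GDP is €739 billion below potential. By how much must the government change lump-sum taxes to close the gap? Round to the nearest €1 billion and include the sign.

MPC = 1 − MPS = 1 − 0.26 = 0.74.
Spending multiplier = 1/(1 − MPC) = 1/(1 − 0.74) = 1/0.26 ≈ 3.846.
Tax multiplier = −c·k = −0.74/0.26 ≈ −2.846. Need ΔY = +€739 billion, so ΔT = ΔY/(−c·k) = −(+€739 billion) × 0.26 / 0.74 ≈ −€260 billion.
The government should cut lump-sum taxes by €260 billion.

−€260 billion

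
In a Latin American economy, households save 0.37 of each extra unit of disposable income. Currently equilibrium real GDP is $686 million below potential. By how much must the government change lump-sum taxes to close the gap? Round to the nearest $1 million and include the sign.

−$403 million

MPC = 1 − MPS = 1 − 0.37 = 0.63.
Spending multiplier = 1/(1 − MPC) = 1/(1 − 0.63) = 1/0.37 ≈ 2.703.
Tax multiplier = −c·k = −0.63/0.37 ≈ −1.703. Need ΔY = +$686 million, so ΔT = ΔY/(−c·k) = −(+$686 million) × 0.37 / 0.63 ≈ −$403 million.
The government should cut lump-sum taxes by $403 million.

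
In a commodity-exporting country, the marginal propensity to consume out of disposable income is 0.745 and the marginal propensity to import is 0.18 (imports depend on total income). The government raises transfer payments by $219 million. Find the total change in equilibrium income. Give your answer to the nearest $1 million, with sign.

+$375 million

The transfer change shifts disposable income by +$219 million, so first-round consumption changes by c·ΔTR = 0.745 × (+$219 million) = +$163.155 million.
Expenditure multiplier = 1/(1 − c + m) = 1/(1 − 0.745 + 0.18) = 1/0.435 ≈ 2.299.
The transfer multiplier is c × k ≈ 1.713, so ΔY = k × (c·ΔTR) = (+$163.155 million) / 0.435 ≈ +$375 million.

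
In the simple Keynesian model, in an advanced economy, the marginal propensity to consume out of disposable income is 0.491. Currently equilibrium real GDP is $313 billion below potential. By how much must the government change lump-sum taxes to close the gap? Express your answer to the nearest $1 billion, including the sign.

Spending multiplier = 1/(1 − MPC) = 1/(1 − 0.491) = 1/0.509 ≈ 1.965.
Tax multiplier = −c·k = −0.491/0.509 ≈ −0.965. Need ΔY = +$313 billion, so ΔT = ΔY/(−c·k) = −(+$313 billion) × 0.509 / 0.491 ≈ −$324 billion.
The government should cut lump-sum taxes by $324 billion.

−$324 billion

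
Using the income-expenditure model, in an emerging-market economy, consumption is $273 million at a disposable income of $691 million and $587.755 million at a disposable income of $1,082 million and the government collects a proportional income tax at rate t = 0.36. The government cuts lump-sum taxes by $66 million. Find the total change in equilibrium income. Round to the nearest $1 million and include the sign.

+$110 million

MPC = ΔC/ΔYd = (587.755 − 273)/(1,082 − 691) = 314.755/391 = 0.805.
A lump-sum tax change of −$66 million shifts disposable income by +$66 million; first-round consumption changes by −c × ΔT = −0.805 × (−$66 million) = +$53.13 million.
Expenditure multiplier = 1/(1 − c(1−t)) = 1/(1 − 0.805×0.64) = 1/0.4848 ≈ 2.063.
The tax multiplier is −c × k ≈ −1.66, so ΔY = k × (−c·ΔT) = (+$53.13 million) / 0.4848 ≈ +$110 million.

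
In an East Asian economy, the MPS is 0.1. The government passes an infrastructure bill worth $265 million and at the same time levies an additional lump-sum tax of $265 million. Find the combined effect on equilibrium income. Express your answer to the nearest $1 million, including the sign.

MPC = 1 − MPS = 1 − 0.1 = 0.9.
Expenditure multiplier = 1/(1 − MPC) = 1/(1 − 0.9) = 1/0.1 = 10.
ΔG contributes k·ΔG = (+$265 million) / 0.1 = +$2,650 million.
ΔT of +$265 million changes first-round spending by −c·ΔT = −$238.5 million, contributing k·(−c·ΔT) = (−$238.5 million) / 0.1 = −$2,385 million.
With ΔG = ΔT and no other leakages, the balanced-budget multiplier is 1, so ΔY = ΔG = +$265 million.

+$265 million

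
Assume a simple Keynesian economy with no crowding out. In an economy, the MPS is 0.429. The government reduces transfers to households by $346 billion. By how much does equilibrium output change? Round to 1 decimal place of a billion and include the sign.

−$460.5 billion

MPC = 1 − MPS = 1 − 0.429 = 0.571.
The transfer change shifts disposable income by −$346 billion, so first-round consumption changes by c·ΔTR = 0.571 × (−$346 billion) = −$197.566 billion.
Expenditure multiplier = 1/(1 − MPC) = 1/(1 − 0.571) = 1/0.429 ≈ 2.331.
The transfer multiplier is c × k ≈ 1.331, so ΔY = k × (c·ΔTR) = (−$197.566 billion) / 0.429 ≈ −$460.5 billion.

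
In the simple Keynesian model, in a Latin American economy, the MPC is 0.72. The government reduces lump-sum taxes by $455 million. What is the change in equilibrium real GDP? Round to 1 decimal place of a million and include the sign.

A lump-sum tax change of −$455 million shifts disposable income by +$455 million; first-round consumption changes by −c × ΔT = −0.72 × (−$455 million) = +$327.6 million.
Expenditure multiplier = 1/(1 − MPC) = 1/(1 − 0.72) = 1/0.28 ≈ 3.571.
The tax multiplier is −c × k ≈ −2.571, so ΔY = k × (−c·ΔT) = (+$327.6 million) / 0.28 = +$1,170 million.

+$1,170.0 million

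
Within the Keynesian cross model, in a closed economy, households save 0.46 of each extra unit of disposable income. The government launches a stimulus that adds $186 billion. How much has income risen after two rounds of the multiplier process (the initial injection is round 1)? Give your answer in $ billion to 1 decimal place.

MPC = 1 − MPS = 1 − 0.46 = 0.54.
Round 1 adds ΔG = $186 billion; each later round is MPC = 0.54 times the previous.
After 2 rounds: 186 + 100.44 = ΔG·(1 − c^2)/(1 − c) = 186 × (1 − 0.2916)/0.46 ≈ $286.4 billion.

$286.4 billion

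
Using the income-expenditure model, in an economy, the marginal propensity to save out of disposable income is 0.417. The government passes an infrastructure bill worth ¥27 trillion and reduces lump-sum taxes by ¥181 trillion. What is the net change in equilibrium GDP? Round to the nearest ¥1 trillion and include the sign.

+¥318 trillion

MPC = 1 − MPS = 1 − 0.417 = 0.583.
Expenditure multiplier = 1/(1 − MPC) = 1/(1 − 0.583) = 1/0.417 ≈ 2.398.
ΔG contributes k·ΔG = (+¥27 trillion) / 0.417 ≈ +¥64.7 trillion.
ΔT of −¥181 trillion changes first-round spending by −c·ΔT = +¥105.523 trillion, contributing k·(−c·ΔT) = (+¥105.523 trillion) / 0.417 ≈ +¥253.1 trillion.
Net ΔY = k(ΔG − c·ΔT) = (+¥132.523 trillion) / 0.417 ≈ +¥318 trillion.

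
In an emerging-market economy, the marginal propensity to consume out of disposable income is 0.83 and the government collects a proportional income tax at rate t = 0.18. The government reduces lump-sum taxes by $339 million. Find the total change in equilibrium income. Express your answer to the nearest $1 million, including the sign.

A lump-sum tax change of −$339 million shifts disposable income by +$339 million; first-round consumption changes by −c × ΔT = −0.83 × (−$339 million) = +$281.37 million.
Expenditure multiplier = 1/(1 − c(1−t)) = 1/(1 − 0.83×0.82) = 1/0.3194 ≈ 3.131.
The tax multiplier is −c × k ≈ −2.599, so ΔY = k × (−c·ΔT) = (+$281.37 million) / 0.3194 ≈ +$881 million.

+$881 million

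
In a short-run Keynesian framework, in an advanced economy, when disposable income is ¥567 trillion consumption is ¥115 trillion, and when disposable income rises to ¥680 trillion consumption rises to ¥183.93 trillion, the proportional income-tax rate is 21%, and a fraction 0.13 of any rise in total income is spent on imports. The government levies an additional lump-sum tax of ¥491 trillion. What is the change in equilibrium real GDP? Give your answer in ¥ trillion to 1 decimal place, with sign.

MPC = ΔC/ΔYd = (183.93 − 115)/(680 − 567) = 68.93/113 = 0.61.
A lump-sum tax change of +¥491 trillion shifts disposable income by −¥491 trillion; first-round consumption changes by −c × ΔT = −0.61 × (+¥491 trillion) = −¥299.51 trillion.
Expenditure multiplier = 1/(1 − c(1−t) + m) = 1/(1 − 0.61×0.79 + 0.13) = 1/0.6481 ≈ 1.543.
The tax multiplier is −c × k ≈ −0.941, so ΔY = k × (−c·ΔT) = (−¥299.51 trillion) / 0.6481 ≈ −¥462.1 trillion.

−¥462.1 trillion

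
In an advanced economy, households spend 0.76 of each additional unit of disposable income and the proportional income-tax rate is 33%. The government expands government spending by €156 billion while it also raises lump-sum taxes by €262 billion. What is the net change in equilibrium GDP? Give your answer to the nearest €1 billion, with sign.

−€88 billion

Expenditure multiplier = 1/(1 − c(1−t)) = 1/(1 − 0.76×0.67) = 1/0.4908 ≈ 2.037.
ΔG contributes k·ΔG = (+€156 billion) / 0.4908 ≈ +€317.8 billion.
ΔT of +€262 billion changes first-round spending by −c·ΔT = −€199.12 billion, contributing k·(−c·ΔT) = (−€199.12 billion) / 0.4908 ≈ −€405.7 billion.
Net ΔY = k(ΔG − c·ΔT) = (−€43.12 billion) / 0.4908 ≈ −€88 billion.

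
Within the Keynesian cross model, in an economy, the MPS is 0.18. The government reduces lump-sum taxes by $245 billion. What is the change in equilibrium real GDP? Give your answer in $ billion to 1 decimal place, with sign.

MPC = 1 − MPS = 1 − 0.18 = 0.82.
A lump-sum tax change of −$245 billion shifts disposable income by +$245 billion; first-round consumption changes by −c × ΔT = −0.82 × (−$245 billion) = +$200.9 billion.
Expenditure multiplier = 1/(1 − MPC) = 1/(1 − 0.82) = 1/0.18 ≈ 5.556.
The tax multiplier is −c × k ≈ −4.556, so ΔY = k × (−c·ΔT) = (+$200.9 billion) / 0.18 ≈ +$1,116.1 billion.

+$1,116.1 billion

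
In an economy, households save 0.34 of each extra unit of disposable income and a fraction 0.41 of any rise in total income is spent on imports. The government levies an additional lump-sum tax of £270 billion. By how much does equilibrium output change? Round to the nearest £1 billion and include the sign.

−£238 billion

MPC = 1 − MPS = 1 − 0.34 = 0.66.
A lump-sum tax change of +£270 billion shifts disposable income by −£270 billion; first-round consumption changes by −c × ΔT = −0.66 × (+£270 billion) = −£178.2 billion.
Expenditure multiplier = 1/(1 − c + m) = 1/(1 − 0.66 + 0.41) = 1/0.75 ≈ 1.333.
The tax multiplier is −c × k = −0.88, so ΔY = k × (−c·ΔT) = (−£178.2 billion) / 0.75 ≈ −£238 billion.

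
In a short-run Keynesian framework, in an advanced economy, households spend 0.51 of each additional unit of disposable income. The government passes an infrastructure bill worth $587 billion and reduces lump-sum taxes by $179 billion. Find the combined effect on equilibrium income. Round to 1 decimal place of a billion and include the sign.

+$1,384.3 billion

Expenditure multiplier = 1/(1 − MPC) = 1/(1 − 0.51) = 1/0.49 ≈ 2.041.
ΔG contributes k·ΔG = (+$587 billion) / 0.49 ≈ +$1,198 billion.
ΔT of −$179 billion changes first-round spending by −c·ΔT = +$91.29 billion, contributing k·(−c·ΔT) = (+$91.29 billion) / 0.49 ≈ +$186.3 billion.
Net ΔY = k(ΔG − c·ΔT) = (+$678.29 billion) / 0.49 ≈ +$1,384.3 billion.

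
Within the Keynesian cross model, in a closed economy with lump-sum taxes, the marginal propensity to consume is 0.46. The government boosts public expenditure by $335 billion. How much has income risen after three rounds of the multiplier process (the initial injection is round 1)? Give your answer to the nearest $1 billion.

$560 billion

Round 1 adds ΔG = $335 billion; each later round is MPC = 0.46 times the previous.
After 3 rounds: 335 + 154.1 + 70.886 = ΔG·(1 − c^3)/(1 − c) = 335 × (1 − 0.097336)/0.54 ≈ $560 billion.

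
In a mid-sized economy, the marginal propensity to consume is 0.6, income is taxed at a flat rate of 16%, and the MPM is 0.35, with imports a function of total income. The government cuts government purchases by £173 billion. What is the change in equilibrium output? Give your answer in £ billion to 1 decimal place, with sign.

Government-spending multiplier = 1/(1 − c(1−t) + m) = 1/(1 − 0.6×0.84 + 0.35) = 1/0.846 ≈ 1.182.
ΔY = k × ΔG = (−£173 billion) / 0.846 ≈ −£204.5 billion.

−£204.5 billion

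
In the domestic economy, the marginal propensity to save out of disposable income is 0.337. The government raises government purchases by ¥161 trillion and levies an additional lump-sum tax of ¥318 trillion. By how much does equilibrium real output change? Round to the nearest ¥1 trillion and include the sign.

MPC = 1 − MPS = 1 − 0.337 = 0.663.
Expenditure multiplier = 1/(1 − MPC) = 1/(1 − 0.663) = 1/0.337 ≈ 2.967.
ΔG contributes k·ΔG = (+¥161 trillion) / 0.337 ≈ +¥477.7 trillion.
ΔT of +¥318 trillion changes first-round spending by −c·ΔT = −¥210.834 trillion, contributing k·(−c·ΔT) = (−¥210.834 trillion) / 0.337 ≈ −¥625.6 trillion.
Net ΔY = k(ΔG − c·ΔT) = (−¥49.834 trillion) / 0.337 ≈ −¥148 trillion.

−¥148 trillion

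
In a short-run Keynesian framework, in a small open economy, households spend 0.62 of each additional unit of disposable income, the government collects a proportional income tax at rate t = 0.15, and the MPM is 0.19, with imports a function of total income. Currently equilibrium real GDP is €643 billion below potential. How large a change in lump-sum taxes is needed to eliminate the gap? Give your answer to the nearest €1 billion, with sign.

−€688 billion

Spending multiplier = 1/(1 − c(1−t) + m) = 1/(1 − 0.62×0.85 + 0.19) = 1/0.663 ≈ 1.508.
Tax multiplier = −c·k = −0.62/0.663 ≈ −0.935. Need ΔY = +€643 billion, so ΔT = ΔY/(−c·k) = −(+€643 billion) × 0.663 / 0.62 ≈ −€688 billion.
The government should cut lump-sum taxes by €688 billion.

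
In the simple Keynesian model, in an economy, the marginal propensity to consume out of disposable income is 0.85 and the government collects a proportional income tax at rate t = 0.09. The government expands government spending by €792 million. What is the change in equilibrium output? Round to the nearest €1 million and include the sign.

+€3,497 million

Spending multiplier = 1/(1 − c(1−t)) = 1/(1 − 0.85×0.91) = 1/0.2265 ≈ 4.415.
ΔY = k × ΔG = (+€792 million) / 0.2265 ≈ +€3,497 million.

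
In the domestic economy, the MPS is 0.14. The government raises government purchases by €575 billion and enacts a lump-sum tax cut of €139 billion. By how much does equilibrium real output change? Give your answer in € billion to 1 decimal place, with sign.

MPC = 1 − MPS = 1 − 0.14 = 0.86.
Expenditure multiplier = 1/(1 − MPC) = 1/(1 − 0.86) = 1/0.14 ≈ 7.143.
ΔG contributes k·ΔG = (+€575 billion) / 0.14 ≈ +€4,107.1 billion.
ΔT of −€139 billion changes first-round spending by −c·ΔT = +€119.54 billion, contributing k·(−c·ΔT) = (+€119.54 billion) / 0.14 ≈ +€853.9 billion.
Net ΔY = k(ΔG − c·ΔT) = (+€694.54 billion) / 0.14 = +€4,961 billion.

+€4,961.0 billion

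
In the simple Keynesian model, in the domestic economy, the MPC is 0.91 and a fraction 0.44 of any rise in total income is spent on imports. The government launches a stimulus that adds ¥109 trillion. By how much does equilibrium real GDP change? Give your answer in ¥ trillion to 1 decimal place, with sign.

+¥205.7 trillion

Spending multiplier = 1/(1 − c + m) = 1/(1 − 0.91 + 0.44) = 1/0.53 ≈ 1.887.
ΔY = k × ΔG = (+¥109 trillion) / 0.53 ≈ +¥205.7 trillion.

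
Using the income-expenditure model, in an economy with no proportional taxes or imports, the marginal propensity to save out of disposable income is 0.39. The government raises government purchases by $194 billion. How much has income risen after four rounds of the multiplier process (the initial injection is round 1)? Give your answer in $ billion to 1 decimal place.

MPC = 1 − MPS = 1 − 0.39 = 0.61.
Round 1 adds ΔG = $194 billion; each later round is MPC = 0.61 times the previous.
After 4 rounds: 194 + 118.34 + 72.1874 + 44.034314 = ΔG·(1 − c^4)/(1 − c) = 194 × (1 − 0.13845841)/0.39 ≈ $428.6 billion.

$428.6 billion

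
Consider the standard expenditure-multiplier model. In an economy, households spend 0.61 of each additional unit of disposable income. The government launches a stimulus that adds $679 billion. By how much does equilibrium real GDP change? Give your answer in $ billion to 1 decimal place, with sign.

+$1,741.0 billion

Spending multiplier = 1/(1 − MPC) = 1/(1 − 0.61) = 1/0.39 ≈ 2.564.
ΔY = k × ΔG = (+$679 billion) / 0.39 ≈ +$1,741 billion.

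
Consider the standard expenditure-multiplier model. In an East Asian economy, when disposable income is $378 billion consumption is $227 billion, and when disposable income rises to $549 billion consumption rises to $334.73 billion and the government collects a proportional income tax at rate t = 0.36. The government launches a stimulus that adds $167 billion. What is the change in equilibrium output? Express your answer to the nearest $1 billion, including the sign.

MPC = ΔC/ΔYd = (334.73 − 227)/(549 − 378) = 107.73/171 = 0.63.
Expenditure multiplier = 1/(1 − c(1−t)) = 1/(1 − 0.63×0.64) = 1/0.5968 ≈ 1.676.
ΔY = k × ΔG = (+$167 billion) / 0.5968 ≈ +$280 billion.

+$280 billion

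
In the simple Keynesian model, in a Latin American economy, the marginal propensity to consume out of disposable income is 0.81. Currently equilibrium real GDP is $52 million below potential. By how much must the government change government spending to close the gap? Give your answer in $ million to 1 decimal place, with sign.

+$9.9 million

Spending multiplier = 1/(1 − MPC) = 1/(1 − 0.81) = 1/0.19 ≈ 5.263.
Need ΔY = +$52 million, so ΔG = ΔY/k = (+$52 million) × 0.19 ≈ +$9.9 million.
The government should increase government spending by $9.9 million.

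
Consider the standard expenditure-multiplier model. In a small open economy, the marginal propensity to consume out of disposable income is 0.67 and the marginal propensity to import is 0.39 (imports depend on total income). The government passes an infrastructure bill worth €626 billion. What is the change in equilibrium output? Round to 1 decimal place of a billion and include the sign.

Spending multiplier = 1/(1 − c + m) = 1/(1 − 0.67 + 0.39) = 1/0.72 ≈ 1.389.
ΔY = k × ΔG = (+€626 billion) / 0.72 ≈ +€869.4 billion.

+€869.4 billion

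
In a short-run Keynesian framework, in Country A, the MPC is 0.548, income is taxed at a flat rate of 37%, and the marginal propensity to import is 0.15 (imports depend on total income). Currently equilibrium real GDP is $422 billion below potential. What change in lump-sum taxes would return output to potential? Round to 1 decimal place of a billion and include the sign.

−$619.7 billion

Spending multiplier = 1/(1 − c(1−t) + m) = 1/(1 − 0.548×0.63 + 0.15) = 1/0.80476 ≈ 1.243.
Tax multiplier = −c·k = −0.548/0.80476 ≈ −0.681. Need ΔY = +$422 billion, so ΔT = ΔY/(−c·k) = −(+$422 billion) × 0.80476 / 0.548 ≈ −$619.7 billion.
The government should cut lump-sum taxes by $619.7 billion.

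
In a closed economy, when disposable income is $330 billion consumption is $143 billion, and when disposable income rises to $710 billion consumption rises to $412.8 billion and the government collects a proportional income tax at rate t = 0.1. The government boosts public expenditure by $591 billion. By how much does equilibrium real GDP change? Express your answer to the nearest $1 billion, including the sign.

MPC = ΔC/ΔYd = (412.8 − 143)/(710 − 330) = 269.8/380 = 0.71.
Spending multiplier = 1/(1 − c(1−t)) = 1/(1 − 0.71×0.9) = 1/0.361 ≈ 2.77.
ΔY = k × ΔG = (+$591 billion) / 0.361 ≈ +$1,637 billion.

+$1,637 billion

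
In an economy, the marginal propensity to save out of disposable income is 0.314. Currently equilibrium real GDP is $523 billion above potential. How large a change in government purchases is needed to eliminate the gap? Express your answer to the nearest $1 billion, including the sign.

MPC = 1 − MPS = 1 − 0.314 = 0.686.
Spending multiplier = 1/(1 − MPC) = 1/(1 − 0.686) = 1/0.314 ≈ 3.185.
Need ΔY = −$523 billion, so ΔG = ΔY/k = (−$523 billion) × 0.314 ≈ −$164 billion.
The government should cut government purchases by $164 billion.

−$164 billion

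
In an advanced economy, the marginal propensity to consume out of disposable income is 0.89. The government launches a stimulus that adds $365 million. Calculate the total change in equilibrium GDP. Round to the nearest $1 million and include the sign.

Government-spending multiplier = 1/(1 − MPC) = 1/(1 − 0.89) = 1/0.11 ≈ 9.091.
ΔY = k × ΔG = (+$365 million) / 0.11 ≈ +$3,318 million.

+$3,318 million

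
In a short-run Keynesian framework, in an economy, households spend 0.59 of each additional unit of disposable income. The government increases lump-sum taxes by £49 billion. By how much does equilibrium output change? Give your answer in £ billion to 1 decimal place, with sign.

A lump-sum tax change of +£49 billion shifts disposable income by −£49 billion; first-round consumption changes by −c × ΔT = −0.59 × (+£49 billion) = −£28.91 billion.
Expenditure multiplier = 1/(1 − MPC) = 1/(1 − 0.59) = 1/0.41 ≈ 2.439.
The tax multiplier is −c × k ≈ −1.439, so ΔY = k × (−c·ΔT) = (−£28.91 billion) / 0.41 ≈ −£70.5 billion.

−£70.5 billion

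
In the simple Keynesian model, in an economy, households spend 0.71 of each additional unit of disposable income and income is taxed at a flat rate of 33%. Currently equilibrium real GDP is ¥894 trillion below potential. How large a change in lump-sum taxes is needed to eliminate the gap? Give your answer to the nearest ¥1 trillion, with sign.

−¥660 trillion

Spending multiplier = 1/(1 − c(1−t)) = 1/(1 − 0.71×0.67) = 1/0.5243 ≈ 1.907.
Tax multiplier = −c·k = −0.71/0.5243 ≈ −1.354. Need ΔY = +¥894 trillion, so ΔT = ΔY/(−c·k) = −(+¥894 trillion) × 0.5243 / 0.71 ≈ −¥660 trillion.
The government should cut lump-sum taxes by ¥660 trillion.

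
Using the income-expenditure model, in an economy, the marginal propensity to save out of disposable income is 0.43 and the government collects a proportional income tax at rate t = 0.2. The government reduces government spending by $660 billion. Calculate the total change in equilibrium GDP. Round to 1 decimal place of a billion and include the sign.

MPC = 1 − MPS = 1 − 0.43 = 0.57.
Spending multiplier = 1/(1 − c(1−t)) = 1/(1 − 0.57×0.8) = 1/0.544 ≈ 1.838.
ΔY = k × ΔG = (−$660 billion) / 0.544 ≈ −$1,213.2 billion.

−$1,213.2 billion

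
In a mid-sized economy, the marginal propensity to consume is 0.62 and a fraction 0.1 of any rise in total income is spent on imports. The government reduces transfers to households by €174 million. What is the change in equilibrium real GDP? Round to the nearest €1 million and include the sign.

−€225 million

The transfer change shifts disposable income by −€174 million, so first-round consumption changes by c·ΔTR = 0.62 × (−€174 million) = −€107.88 million.
Expenditure multiplier = 1/(1 − c + m) = 1/(1 − 0.62 + 0.1) = 1/0.48 ≈ 2.083.
The transfer multiplier is c × k ≈ 1.292, so ΔY = k × (c·ΔTR) = (−€107.88 million) / 0.48 ≈ −€225 million.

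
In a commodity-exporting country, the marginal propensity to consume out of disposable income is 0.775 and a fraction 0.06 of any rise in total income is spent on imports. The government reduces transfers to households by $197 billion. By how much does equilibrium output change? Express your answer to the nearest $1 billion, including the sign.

−$536 billion

The transfer change shifts disposable income by −$197 billion, so first-round consumption changes by c·ΔTR = 0.775 × (−$197 billion) = −$152.675 billion.
Expenditure multiplier = 1/(1 − c + m) = 1/(1 − 0.775 + 0.06) = 1/0.285 ≈ 3.509.
The transfer multiplier is c × k ≈ 2.719, so ΔY = k × (c·ΔTR) = (−$152.675 billion) / 0.285 ≈ −$536 billion.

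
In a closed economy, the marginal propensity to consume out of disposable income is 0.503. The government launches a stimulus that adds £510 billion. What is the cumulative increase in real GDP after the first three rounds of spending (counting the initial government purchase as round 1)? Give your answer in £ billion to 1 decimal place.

£895.6 billion

Round 1 adds ΔG = £510 billion; each later round is MPC = 0.503 times the previous.
After 3 rounds: 510 + 256.53 + 129.03459 = ΔG·(1 − c^3)/(1 − c) = 510 × (1 − 0.127263527)/0.497 ≈ £895.6 billion.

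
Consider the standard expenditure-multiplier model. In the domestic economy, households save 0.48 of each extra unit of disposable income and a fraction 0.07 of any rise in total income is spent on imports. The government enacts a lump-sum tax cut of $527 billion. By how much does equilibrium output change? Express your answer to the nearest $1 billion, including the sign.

+$498 billion

MPC = 1 − MPS = 1 − 0.48 = 0.52.
A lump-sum tax change of −$527 billion shifts disposable income by +$527 billion; first-round consumption changes by −c × ΔT = −0.52 × (−$527 billion) = +$274.04 billion.
Expenditure multiplier = 1/(1 − c + m) = 1/(1 − 0.52 + 0.07) = 1/0.55 ≈ 1.818.
The tax multiplier is −c × k ≈ −0.945, so ΔY = k × (−c·ΔT) = (+$274.04 billion) / 0.55 ≈ +$498 billion.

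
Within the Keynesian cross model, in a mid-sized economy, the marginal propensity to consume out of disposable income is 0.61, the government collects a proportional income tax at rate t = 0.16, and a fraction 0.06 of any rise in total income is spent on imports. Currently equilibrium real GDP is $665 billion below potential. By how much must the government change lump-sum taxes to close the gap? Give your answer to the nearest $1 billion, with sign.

Spending multiplier = 1/(1 − c(1−t) + m) = 1/(1 − 0.61×0.84 + 0.06) = 1/0.5476 ≈ 1.826.
Tax multiplier = −c·k = −0.61/0.5476 ≈ −1.114. Need ΔY = +$665 billion, so ΔT = ΔY/(−c·k) = −(+$665 billion) × 0.5476 / 0.61 ≈ −$597 billion.
The government should cut lump-sum taxes by $597 billion.

−$597 billion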